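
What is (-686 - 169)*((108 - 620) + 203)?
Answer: 264195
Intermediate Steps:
(-686 - 169)*((108 - 620) + 203) = -855*(-512 + 203) = -855*(-309) = 264195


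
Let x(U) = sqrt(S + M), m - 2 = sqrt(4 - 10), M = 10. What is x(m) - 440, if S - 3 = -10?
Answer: -440 + sqrt(3) ≈ -438.27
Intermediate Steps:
S = -7 (S = 3 - 10 = -7)
m = 2 + I*sqrt(6) (m = 2 + sqrt(4 - 10) = 2 + sqrt(-6) = 2 + I*sqrt(6) ≈ 2.0 + 2.4495*I)
x(U) = sqrt(3) (x(U) = sqrt(-7 + 10) = sqrt(3))
x(m) - 440 = sqrt(3) - 440 = -440 + sqrt(3)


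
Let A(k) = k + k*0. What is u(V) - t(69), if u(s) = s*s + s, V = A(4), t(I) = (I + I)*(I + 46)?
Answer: -15850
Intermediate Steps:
t(I) = 2*I*(46 + I) (t(I) = (2*I)*(46 + I) = 2*I*(46 + I))
A(k) = k (A(k) = k + 0 = k)
V = 4
u(s) = s + s**2 (u(s) = s**2 + s = s + s**2)
u(V) - t(69) = 4*(1 + 4) - 2*69*(46 + 69) = 4*5 - 2*69*115 = 20 - 1*15870 = 20 - 15870 = -15850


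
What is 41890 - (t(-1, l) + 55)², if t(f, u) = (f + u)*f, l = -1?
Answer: 38641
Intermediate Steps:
t(f, u) = f*(f + u)
41890 - (t(-1, l) + 55)² = 41890 - (-(-1 - 1) + 55)² = 41890 - (-1*(-2) + 55)² = 41890 - (2 + 55)² = 41890 - 1*57² = 41890 - 1*3249 = 41890 - 3249 = 38641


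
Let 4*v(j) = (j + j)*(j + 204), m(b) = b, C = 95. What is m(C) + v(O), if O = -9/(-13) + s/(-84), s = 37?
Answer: 287904985/2384928 ≈ 120.72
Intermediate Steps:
O = 275/1092 (O = -9/(-13) + 37/(-84) = -9*(-1/13) + 37*(-1/84) = 9/13 - 37/84 = 275/1092 ≈ 0.25183)
v(j) = j*(204 + j)/2 (v(j) = ((j + j)*(j + 204))/4 = ((2*j)*(204 + j))/4 = (2*j*(204 + j))/4 = j*(204 + j)/2)
m(C) + v(O) = 95 + (½)*(275/1092)*(204 + 275/1092) = 95 + (½)*(275/1092)*(223043/1092) = 95 + 61336825/2384928 = 287904985/2384928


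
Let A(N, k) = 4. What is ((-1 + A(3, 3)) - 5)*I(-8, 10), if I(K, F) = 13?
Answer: -26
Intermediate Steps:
((-1 + A(3, 3)) - 5)*I(-8, 10) = ((-1 + 4) - 5)*13 = (3 - 5)*13 = -2*13 = -26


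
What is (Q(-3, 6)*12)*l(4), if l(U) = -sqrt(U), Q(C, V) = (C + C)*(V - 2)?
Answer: 576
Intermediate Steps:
Q(C, V) = 2*C*(-2 + V) (Q(C, V) = (2*C)*(-2 + V) = 2*C*(-2 + V))
(Q(-3, 6)*12)*l(4) = ((2*(-3)*(-2 + 6))*12)*(-sqrt(4)) = ((2*(-3)*4)*12)*(-1*2) = -24*12*(-2) = -288*(-2) = 576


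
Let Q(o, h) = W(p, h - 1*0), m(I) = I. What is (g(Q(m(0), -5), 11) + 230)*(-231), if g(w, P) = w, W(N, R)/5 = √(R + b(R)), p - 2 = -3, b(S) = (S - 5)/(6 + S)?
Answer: -53130 - 1155*I*√15 ≈ -53130.0 - 4473.3*I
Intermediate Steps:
b(S) = (-5 + S)/(6 + S)
p = -1 (p = 2 - 3 = -1)
W(N, R) = 5*√(R + (-5 + R)/(6 + R))
Q(o, h) = 5*√((-5 + h + h*(6 + h))/(6 + h)) (Q(o, h) = 5*√((-5 + (h - 1*0) + (h - 1*0)*(6 + (h - 1*0)))/(6 + (h - 1*0))) = 5*√((-5 + (h + 0) + (h + 0)*(6 + (h + 0)))/(6 + (h + 0))) = 5*√((-5 + h + h*(6 + h))/(6 + h)))
(g(Q(m(0), -5), 11) + 230)*(-231) = (5*√((-5 - 5 - 5*(6 - 5))/(6 - 5)) + 230)*(-231) = (5*√((-5 - 5 - 5*1)/1) + 230)*(-231) = (5*√(1*(-5 - 5 - 5)) + 230)*(-231) = (5*√(1*(-15)) + 230)*(-231) = (5*√(-15) + 230)*(-231) = (5*(I*√15) + 230)*(-231) = (5*I*√15 + 230)*(-231) = (230 + 5*I*√15)*(-231) = -53130 - 1155*I*√15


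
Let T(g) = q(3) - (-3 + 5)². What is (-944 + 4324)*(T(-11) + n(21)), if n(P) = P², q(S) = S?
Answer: 1487200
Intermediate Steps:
T(g) = -1 (T(g) = 3 - (-3 + 5)² = 3 - 1*2² = 3 - 1*4 = 3 - 4 = -1)
(-944 + 4324)*(T(-11) + n(21)) = (-944 + 4324)*(-1 + 21²) = 3380*(-1 + 441) = 3380*440 = 1487200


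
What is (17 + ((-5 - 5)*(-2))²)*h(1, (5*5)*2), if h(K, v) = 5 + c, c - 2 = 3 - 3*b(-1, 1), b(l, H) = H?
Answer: 2919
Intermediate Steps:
c = 2 (c = 2 + (3 - 3*1) = 2 + (3 - 3) = 2 + 0 = 2)
h(K, v) = 7 (h(K, v) = 5 + 2 = 7)
(17 + ((-5 - 5)*(-2))²)*h(1, (5*5)*2) = (17 + ((-5 - 5)*(-2))²)*7 = (17 + (-10*(-2))²)*7 = (17 + 20²)*7 = (17 + 400)*7 = 417*7 = 2919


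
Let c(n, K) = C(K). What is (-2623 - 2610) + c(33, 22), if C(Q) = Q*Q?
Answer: -4749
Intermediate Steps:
C(Q) = Q²
c(n, K) = K²
(-2623 - 2610) + c(33, 22) = (-2623 - 2610) + 22² = -5233 + 484 = -4749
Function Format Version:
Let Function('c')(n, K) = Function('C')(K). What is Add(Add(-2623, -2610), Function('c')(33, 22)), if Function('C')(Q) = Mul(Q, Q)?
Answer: -4749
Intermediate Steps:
Function('C')(Q) = Pow(Q, 2)
Function('c')(n, K) = Pow(K, 2)
Add(Add(-2623, -2610), Function('c')(33, 22)) = Add(Add(-2623, -2610), Pow(22, 2)) = Add(-5233, 484) = -4749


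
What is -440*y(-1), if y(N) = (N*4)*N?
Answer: -1760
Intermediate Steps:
y(N) = 4*N**2 (y(N) = (4*N)*N = 4*N**2)
-440*y(-1) = -1760*(-1)**2 = -1760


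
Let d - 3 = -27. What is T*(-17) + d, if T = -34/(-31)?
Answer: -1322/31 ≈ -42.645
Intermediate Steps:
d = -24 (d = 3 - 27 = -24)
T = 34/31 (T = -34*(-1/31) = 34/31 ≈ 1.0968)
T*(-17) + d = (34/31)*(-17) - 24 = -578/31 - 24 = -1322/31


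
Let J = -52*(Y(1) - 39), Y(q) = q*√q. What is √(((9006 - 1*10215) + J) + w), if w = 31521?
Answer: 4*√2018 ≈ 179.69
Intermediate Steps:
Y(q) = q^(3/2)
J = 1976 (J = -52*(1^(3/2) - 39) = -52*(1 - 39) = -52*(-38) = 1976)
√(((9006 - 1*10215) + J) + w) = √(((9006 - 1*10215) + 1976) + 31521) = √(((9006 - 10215) + 1976) + 31521) = √((-1209 + 1976) + 31521) = √(767 + 31521) = √32288 = 4*√2018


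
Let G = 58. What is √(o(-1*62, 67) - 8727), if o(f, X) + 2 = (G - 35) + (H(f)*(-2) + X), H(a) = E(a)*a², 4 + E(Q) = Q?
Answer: √498769 ≈ 706.24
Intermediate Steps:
E(Q) = -4 + Q
H(a) = a²*(-4 + a) (H(a) = (-4 + a)*a² = a²*(-4 + a))
o(f, X) = 21 + X - 2*f²*(-4 + f) (o(f, X) = -2 + ((58 - 35) + ((f²*(-4 + f))*(-2) + X)) = -2 + (23 + (-2*f²*(-4 + f) + X)) = -2 + (23 + (X - 2*f²*(-4 + f))) = -2 + (23 + X - 2*f²*(-4 + f)) = 21 + X - 2*f²*(-4 + f))
√(o(-1*62, 67) - 8727) = √((21 + 67 + 2*(-1*62)²*(4 - (-1)*62)) - 8727) = √((21 + 67 + 2*(-62)²*(4 - 1*(-62))) - 8727) = √((21 + 67 + 2*3844*(4 + 62)) - 8727) = √((21 + 67 + 2*3844*66) - 8727) = √((21 + 67 + 507408) - 8727) = √(507496 - 8727) = √498769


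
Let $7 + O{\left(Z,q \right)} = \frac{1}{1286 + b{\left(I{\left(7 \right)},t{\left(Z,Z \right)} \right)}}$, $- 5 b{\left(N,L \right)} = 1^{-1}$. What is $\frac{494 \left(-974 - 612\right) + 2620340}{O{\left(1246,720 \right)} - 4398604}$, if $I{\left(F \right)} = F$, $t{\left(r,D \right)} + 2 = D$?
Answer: $- \frac{5904573612}{14139335057} \approx -0.4176$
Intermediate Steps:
$t{\left(r,D \right)} = -2 + D$
$b{\left(N,L \right)} = - \frac{1}{5}$ ($b{\left(N,L \right)} = - \frac{1}{5 \cdot 1} = \left(- \frac{1}{5}\right) 1 = - \frac{1}{5}$)
$O{\left(Z,q \right)} = - \frac{44998}{6429}$ ($O{\left(Z,q \right)} = -7 + \frac{1}{1286 - \frac{1}{5}} = -7 + \frac{1}{\frac{6429}{5}} = -7 + \frac{5}{6429} = - \frac{44998}{6429}$)
$\frac{494 \left(-974 - 612\right) + 2620340}{O{\left(1246,720 \right)} - 4398604} = \frac{494 \left(-974 - 612\right) + 2620340}{- \frac{44998}{6429} - 4398604} = \frac{494 \left(-1586\right) + 2620340}{- \frac{28278670114}{6429}} = \left(-783484 + 2620340\right) \left(- \frac{6429}{28278670114}\right) = 1836856 \left(- \frac{6429}{28278670114}\right) = - \frac{5904573612}{14139335057}$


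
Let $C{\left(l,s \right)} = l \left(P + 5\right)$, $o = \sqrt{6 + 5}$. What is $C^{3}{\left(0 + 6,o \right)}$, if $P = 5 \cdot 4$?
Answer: $3375000$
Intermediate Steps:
$P = 20$
$o = \sqrt{11} \approx 3.3166$
$C{\left(l,s \right)} = 25 l$ ($C{\left(l,s \right)} = l \left(20 + 5\right) = l 25 = 25 l$)
$C^{3}{\left(0 + 6,o \right)} = \left(25 \left(0 + 6\right)\right)^{3} = \left(25 \cdot 6\right)^{3} = 150^{3} = 3375000$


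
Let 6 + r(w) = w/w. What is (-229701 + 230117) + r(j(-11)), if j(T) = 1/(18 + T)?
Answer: 411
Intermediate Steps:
r(w) = -5 (r(w) = -6 + w/w = -6 + 1 = -5)
(-229701 + 230117) + r(j(-11)) = (-229701 + 230117) - 5 = 416 - 5 = 411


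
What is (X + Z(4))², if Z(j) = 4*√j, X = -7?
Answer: 1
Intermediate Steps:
(X + Z(4))² = (-7 + 4*√4)² = (-7 + 4*2)² = (-7 + 8)² = 1² = 1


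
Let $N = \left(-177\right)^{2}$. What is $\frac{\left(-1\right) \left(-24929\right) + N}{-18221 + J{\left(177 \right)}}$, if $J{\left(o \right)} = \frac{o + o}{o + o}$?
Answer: $- \frac{28129}{9110} \approx -3.0877$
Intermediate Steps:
$N = 31329$
$J{\left(o \right)} = 1$ ($J{\left(o \right)} = \frac{2 o}{2 o} = 2 o \frac{1}{2 o} = 1$)
$\frac{\left(-1\right) \left(-24929\right) + N}{-18221 + J{\left(177 \right)}} = \frac{\left(-1\right) \left(-24929\right) + 31329}{-18221 + 1} = \frac{24929 + 31329}{-18220} = 56258 \left(- \frac{1}{18220}\right) = - \frac{28129}{9110}$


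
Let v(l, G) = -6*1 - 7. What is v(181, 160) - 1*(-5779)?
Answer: 5766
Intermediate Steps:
v(l, G) = -13 (v(l, G) = -6 - 7 = -13)
v(181, 160) - 1*(-5779) = -13 - 1*(-5779) = -13 + 5779 = 5766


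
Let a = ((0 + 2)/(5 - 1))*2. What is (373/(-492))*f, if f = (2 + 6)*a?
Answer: -746/123 ≈ -6.0650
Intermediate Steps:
a = 1 (a = (2/4)*2 = (2*(¼))*2 = (½)*2 = 1)
f = 8 (f = (2 + 6)*1 = 8*1 = 8)
(373/(-492))*f = (373/(-492))*8 = (373*(-1/492))*8 = -373/492*8 = -746/123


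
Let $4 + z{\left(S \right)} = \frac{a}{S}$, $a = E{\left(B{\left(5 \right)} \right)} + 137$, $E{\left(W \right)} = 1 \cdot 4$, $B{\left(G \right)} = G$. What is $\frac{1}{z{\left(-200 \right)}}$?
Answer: $- \frac{200}{941} \approx -0.21254$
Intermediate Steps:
$E{\left(W \right)} = 4$
$a = 141$ ($a = 4 + 137 = 141$)
$z{\left(S \right)} = -4 + \frac{141}{S}$
$\frac{1}{z{\left(-200 \right)}} = \frac{1}{-4 + \frac{141}{-200}} = \frac{1}{-4 + 141 \left(- \frac{1}{200}\right)} = \frac{1}{-4 - \frac{141}{200}} = \frac{1}{- \frac{941}{200}} = - \frac{200}{941}$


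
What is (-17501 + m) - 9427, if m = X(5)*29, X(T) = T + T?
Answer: -26638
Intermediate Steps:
X(T) = 2*T
m = 290 (m = (2*5)*29 = 10*29 = 290)
(-17501 + m) - 9427 = (-17501 + 290) - 9427 = -17211 - 9427 = -26638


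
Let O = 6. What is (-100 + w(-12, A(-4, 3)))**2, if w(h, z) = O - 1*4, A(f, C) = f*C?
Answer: 9604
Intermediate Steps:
A(f, C) = C*f
w(h, z) = 2 (w(h, z) = 6 - 1*4 = 6 - 4 = 2)
(-100 + w(-12, A(-4, 3)))**2 = (-100 + 2)**2 = (-98)**2 = 9604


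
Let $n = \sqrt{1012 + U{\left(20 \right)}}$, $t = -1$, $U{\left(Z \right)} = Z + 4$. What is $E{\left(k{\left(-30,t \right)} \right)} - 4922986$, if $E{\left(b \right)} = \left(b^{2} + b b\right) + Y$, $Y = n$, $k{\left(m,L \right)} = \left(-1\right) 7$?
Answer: $-4922888 + 2 \sqrt{259} \approx -4.9229 \cdot 10^{6}$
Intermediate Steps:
$U{\left(Z \right)} = 4 + Z$
$k{\left(m,L \right)} = -7$
$n = 2 \sqrt{259}$ ($n = \sqrt{1012 + \left(4 + 20\right)} = \sqrt{1012 + 24} = \sqrt{1036} = 2 \sqrt{259} \approx 32.187$)
$Y = 2 \sqrt{259} \approx 32.187$
$E{\left(b \right)} = 2 \sqrt{259} + 2 b^{2}$ ($E{\left(b \right)} = \left(b^{2} + b b\right) + 2 \sqrt{259} = \left(b^{2} + b^{2}\right) + 2 \sqrt{259} = 2 b^{2} + 2 \sqrt{259} = 2 \sqrt{259} + 2 b^{2}$)
$E{\left(k{\left(-30,t \right)} \right)} - 4922986 = \left(2 \sqrt{259} + 2 \left(-7\right)^{2}\right) - 4922986 = \left(2 \sqrt{259} + 2 \cdot 49\right) - 4922986 = \left(2 \sqrt{259} + 98\right) - 4922986 = \left(98 + 2 \sqrt{259}\right) - 4922986 = -4922888 + 2 \sqrt{259}$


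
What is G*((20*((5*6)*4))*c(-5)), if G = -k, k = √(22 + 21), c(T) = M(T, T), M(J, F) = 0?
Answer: 0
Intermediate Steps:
c(T) = 0
k = √43 ≈ 6.5574
G = -√43 ≈ -6.5574
G*((20*((5*6)*4))*c(-5)) = (-√43)*((20*((5*6)*4))*0) = (-√43)*((20*(30*4))*0) = (-√43)*((20*120)*0) = (-√43)*(2400*0) = -√43*0 = 0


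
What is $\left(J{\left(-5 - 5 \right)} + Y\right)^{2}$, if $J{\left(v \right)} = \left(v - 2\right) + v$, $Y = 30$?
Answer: $64$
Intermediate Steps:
$J{\left(v \right)} = -2 + 2 v$ ($J{\left(v \right)} = \left(-2 + v\right) + v = -2 + 2 v$)
$\left(J{\left(-5 - 5 \right)} + Y\right)^{2} = \left(\left(-2 + 2 \left(-5 - 5\right)\right) + 30\right)^{2} = \left(\left(-2 + 2 \left(-10\right)\right) + 30\right)^{2} = \left(\left(-2 - 20\right) + 30\right)^{2} = \left(-22 + 30\right)^{2} = 8^{2} = 64$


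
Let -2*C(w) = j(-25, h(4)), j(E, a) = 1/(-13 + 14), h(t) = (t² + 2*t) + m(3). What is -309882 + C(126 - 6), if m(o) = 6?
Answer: -619765/2 ≈ -3.0988e+5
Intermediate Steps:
h(t) = 6 + t² + 2*t (h(t) = (t² + 2*t) + 6 = 6 + t² + 2*t)
j(E, a) = 1 (j(E, a) = 1/1 = 1)
C(w) = -½ (C(w) = -½*1 = -½)
-309882 + C(126 - 6) = -309882 - ½ = -619765/2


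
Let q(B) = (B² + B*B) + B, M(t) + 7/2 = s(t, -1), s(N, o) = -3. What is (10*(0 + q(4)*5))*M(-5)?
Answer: -11700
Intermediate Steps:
M(t) = -13/2 (M(t) = -7/2 - 3 = -13/2)
q(B) = B + 2*B² (q(B) = (B² + B²) + B = 2*B² + B = B + 2*B²)
(10*(0 + q(4)*5))*M(-5) = (10*(0 + (4*(1 + 2*4))*5))*(-13/2) = (10*(0 + (4*(1 + 8))*5))*(-13/2) = (10*(0 + (4*9)*5))*(-13/2) = (10*(0 + 36*5))*(-13/2) = (10*(0 + 180))*(-13/2) = (10*180)*(-13/2) = 1800*(-13/2) = -11700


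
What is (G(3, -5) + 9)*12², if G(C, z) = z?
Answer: 576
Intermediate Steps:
(G(3, -5) + 9)*12² = (-5 + 9)*12² = 4*144 = 576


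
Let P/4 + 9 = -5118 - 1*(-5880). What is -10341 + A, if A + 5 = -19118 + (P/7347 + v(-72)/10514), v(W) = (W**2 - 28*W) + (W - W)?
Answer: -379317020924/12874393 ≈ -29463.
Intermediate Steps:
v(W) = W**2 - 28*W (v(W) = (W**2 - 28*W) + 0 = W**2 - 28*W)
P = 3012 (P = -36 + 4*(-5118 - 1*(-5880)) = -36 + 4*(-5118 + 5880) = -36 + 4*762 = -36 + 3048 = 3012)
A = -246182922911/12874393 (A = -5 + (-19118 + (3012/7347 - 72*(-28 - 72)/10514)) = -5 + (-19118 + (3012*(1/7347) - 72*(-100)*(1/10514))) = -5 + (-19118 + (1004/2449 + 7200*(1/10514))) = -5 + (-19118 + (1004/2449 + 3600/5257)) = -5 + (-19118 + 14094428/12874393) = -5 - 246118550946/12874393 = -246182922911/12874393 ≈ -19122.)
-10341 + A = -10341 - 246182922911/12874393 = -379317020924/12874393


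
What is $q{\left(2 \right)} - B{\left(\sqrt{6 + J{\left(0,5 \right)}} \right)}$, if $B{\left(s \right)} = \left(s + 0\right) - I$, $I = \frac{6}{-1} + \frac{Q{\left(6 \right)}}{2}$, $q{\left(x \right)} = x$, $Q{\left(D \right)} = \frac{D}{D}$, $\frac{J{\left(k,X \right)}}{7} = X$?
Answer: $- \frac{7}{2} - \sqrt{41} \approx -9.9031$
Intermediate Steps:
$J{\left(k,X \right)} = 7 X$
$Q{\left(D \right)} = 1$
$I = - \frac{11}{2}$ ($I = \frac{6}{-1} + 1 \cdot \frac{1}{2} = 6 \left(-1\right) + 1 \cdot \frac{1}{2} = -6 + \frac{1}{2} = - \frac{11}{2} \approx -5.5$)
$B{\left(s \right)} = \frac{11}{2} + s$ ($B{\left(s \right)} = \left(s + 0\right) - - \frac{11}{2} = s + \frac{11}{2} = \frac{11}{2} + s$)
$q{\left(2 \right)} - B{\left(\sqrt{6 + J{\left(0,5 \right)}} \right)} = 2 - \left(\frac{11}{2} + \sqrt{6 + 7 \cdot 5}\right) = 2 - \left(\frac{11}{2} + \sqrt{6 + 35}\right) = 2 - \left(\frac{11}{2} + \sqrt{41}\right) = - \frac{7}{2} - \sqrt{41}$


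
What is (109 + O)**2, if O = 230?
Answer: 114921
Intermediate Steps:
(109 + O)**2 = (109 + 230)**2 = 339**2 = 114921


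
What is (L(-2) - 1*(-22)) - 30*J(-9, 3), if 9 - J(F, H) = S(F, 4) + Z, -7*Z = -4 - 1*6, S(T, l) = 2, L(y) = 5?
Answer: -981/7 ≈ -140.14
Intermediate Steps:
Z = 10/7 (Z = -(-4 - 1*6)/7 = -(-4 - 6)/7 = -1/7*(-10) = 10/7 ≈ 1.4286)
J(F, H) = 39/7 (J(F, H) = 9 - (2 + 10/7) = 9 - 1*24/7 = 9 - 24/7 = 39/7)
(L(-2) - 1*(-22)) - 30*J(-9, 3) = (5 - 1*(-22)) - 30*39/7 = (5 + 22) - 1170/7 = 27 - 1170/7 = -981/7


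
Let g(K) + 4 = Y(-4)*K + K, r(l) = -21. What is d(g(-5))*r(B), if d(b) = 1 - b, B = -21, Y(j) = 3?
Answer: -525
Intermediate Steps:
g(K) = -4 + 4*K (g(K) = -4 + (3*K + K) = -4 + 4*K)
d(g(-5))*r(B) = (1 - (-4 + 4*(-5)))*(-21) = (1 - (-4 - 20))*(-21) = (1 - 1*(-24))*(-21) = (1 + 24)*(-21) = 25*(-21) = -525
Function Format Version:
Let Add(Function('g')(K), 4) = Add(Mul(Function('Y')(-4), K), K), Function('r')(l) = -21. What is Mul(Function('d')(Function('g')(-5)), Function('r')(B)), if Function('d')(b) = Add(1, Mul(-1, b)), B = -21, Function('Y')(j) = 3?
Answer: -525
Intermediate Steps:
Function('g')(K) = Add(-4, Mul(4, K)) (Function('g')(K) = Add(-4, Add(Mul(3, K), K)) = Add(-4, Mul(4, K)))
Mul(Function('d')(Function('g')(-5)), Function('r')(B)) = Mul(Add(1, Mul(-1, Add(-4, Mul(4, -5)))), -21) = Mul(Add(1, Mul(-1, Add(-4, -20))), -21) = Mul(Add(1, Mul(-1, -24)), -21) = Mul(Add(1, 24), -21) = Mul(25, -21) = -525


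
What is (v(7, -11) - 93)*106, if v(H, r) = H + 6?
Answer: -8480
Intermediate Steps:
v(H, r) = 6 + H
(v(7, -11) - 93)*106 = ((6 + 7) - 93)*106 = (13 - 93)*106 = -80*106 = -8480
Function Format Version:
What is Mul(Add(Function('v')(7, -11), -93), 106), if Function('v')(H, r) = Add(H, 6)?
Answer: -8480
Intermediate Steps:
Function('v')(H, r) = Add(6, H)
Mul(Add(Function('v')(7, -11), -93), 106) = Mul(Add(Add(6, 7), -93), 106) = Mul(Add(13, -93), 106) = Mul(-80, 106) = -8480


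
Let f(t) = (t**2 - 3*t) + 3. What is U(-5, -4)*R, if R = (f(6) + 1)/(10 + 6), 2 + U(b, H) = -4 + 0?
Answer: -33/4 ≈ -8.2500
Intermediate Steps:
f(t) = 3 + t**2 - 3*t
U(b, H) = -6 (U(b, H) = -2 + (-4 + 0) = -2 - 4 = -6)
R = 11/8 (R = ((3 + 6**2 - 3*6) + 1)/(10 + 6) = ((3 + 36 - 18) + 1)/16 = (21 + 1)*(1/16) = 22*(1/16) = 11/8 ≈ 1.3750)
U(-5, -4)*R = -6*11/8 = -33/4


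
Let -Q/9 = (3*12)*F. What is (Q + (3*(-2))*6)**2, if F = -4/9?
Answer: 11664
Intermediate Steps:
F = -4/9 (F = -4*1/9 = -4/9 ≈ -0.44444)
Q = 144 (Q = -9*3*12*(-4)/9 = -324*(-4)/9 = -9*(-16) = 144)
(Q + (3*(-2))*6)**2 = (144 + (3*(-2))*6)**2 = (144 - 6*6)**2 = (144 - 36)**2 = 108**2 = 11664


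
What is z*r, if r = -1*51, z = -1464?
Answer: 74664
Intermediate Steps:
r = -51
z*r = -1464*(-51) = 74664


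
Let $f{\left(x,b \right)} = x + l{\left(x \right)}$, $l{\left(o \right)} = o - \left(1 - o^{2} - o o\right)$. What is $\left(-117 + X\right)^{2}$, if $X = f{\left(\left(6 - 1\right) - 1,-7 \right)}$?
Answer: $6084$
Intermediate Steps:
$l{\left(o \right)} = -1 + o + 2 o^{2}$ ($l{\left(o \right)} = o + \left(\left(o^{2} + o^{2}\right) - 1\right) = o + \left(2 o^{2} - 1\right) = o + \left(-1 + 2 o^{2}\right) = -1 + o + 2 o^{2}$)
$f{\left(x,b \right)} = -1 + 2 x + 2 x^{2}$ ($f{\left(x,b \right)} = x + \left(-1 + x + 2 x^{2}\right) = -1 + 2 x + 2 x^{2}$)
$X = 39$ ($X = -1 + 2 \left(\left(6 - 1\right) - 1\right) + 2 \left(\left(6 - 1\right) - 1\right)^{2} = -1 + 2 \left(5 - 1\right) + 2 \left(5 - 1\right)^{2} = -1 + 2 \cdot 4 + 2 \cdot 4^{2} = -1 + 8 + 2 \cdot 16 = -1 + 8 + 32 = 39$)
$\left(-117 + X\right)^{2} = \left(-117 + 39\right)^{2} = \left(-78\right)^{2} = 6084$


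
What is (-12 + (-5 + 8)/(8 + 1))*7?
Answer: -245/3 ≈ -81.667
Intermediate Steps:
(-12 + (-5 + 8)/(8 + 1))*7 = (-12 + 3/9)*7 = (-12 + 3*(⅑))*7 = (-12 + ⅓)*7 = -35/3*7 = -245/3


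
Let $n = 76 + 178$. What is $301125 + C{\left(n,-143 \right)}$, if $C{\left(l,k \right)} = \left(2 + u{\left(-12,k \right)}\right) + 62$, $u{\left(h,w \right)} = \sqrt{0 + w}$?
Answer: $301189 + i \sqrt{143} \approx 3.0119 \cdot 10^{5} + 11.958 i$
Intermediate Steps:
$u{\left(h,w \right)} = \sqrt{w}$
$n = 254$
$C{\left(l,k \right)} = 64 + \sqrt{k}$ ($C{\left(l,k \right)} = \left(2 + \sqrt{k}\right) + 62 = 64 + \sqrt{k}$)
$301125 + C{\left(n,-143 \right)} = 301125 + \left(64 + \sqrt{-143}\right) = 301125 + \left(64 + i \sqrt{143}\right) = 301189 + i \sqrt{143}$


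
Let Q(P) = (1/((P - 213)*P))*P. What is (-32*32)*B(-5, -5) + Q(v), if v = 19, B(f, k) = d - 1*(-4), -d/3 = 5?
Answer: 2185215/194 ≈ 11264.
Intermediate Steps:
d = -15 (d = -3*5 = -15)
B(f, k) = -11 (B(f, k) = -15 - 1*(-4) = -15 + 4 = -11)
Q(P) = 1/(-213 + P) (Q(P) = (1/((-213 + P)*P))*P = (1/(P*(-213 + P)))*P = 1/(-213 + P))
(-32*32)*B(-5, -5) + Q(v) = -32*32*(-11) + 1/(-213 + 19) = -1024*(-11) + 1/(-194) = 11264 - 1/194 = 2185215/194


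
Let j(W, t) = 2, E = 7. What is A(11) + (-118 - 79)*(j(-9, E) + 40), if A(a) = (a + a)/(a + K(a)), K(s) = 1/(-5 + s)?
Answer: -554226/67 ≈ -8272.0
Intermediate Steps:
A(a) = 2*a/(a + 1/(-5 + a)) (A(a) = (a + a)/(a + 1/(-5 + a)) = (2*a)/(a + 1/(-5 + a)) = 2*a/(a + 1/(-5 + a)))
A(11) + (-118 - 79)*(j(-9, E) + 40) = 2*11*(-5 + 11)/(1 + 11*(-5 + 11)) + (-118 - 79)*(2 + 40) = 2*11*6/(1 + 11*6) - 197*42 = 2*11*6/(1 + 66) - 8274 = 2*11*6/67 - 8274 = 2*11*(1/67)*6 - 8274 = 132/67 - 8274 = -554226/67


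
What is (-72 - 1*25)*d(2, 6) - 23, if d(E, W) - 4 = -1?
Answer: -314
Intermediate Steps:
d(E, W) = 3 (d(E, W) = 4 - 1 = 3)
(-72 - 1*25)*d(2, 6) - 23 = (-72 - 1*25)*3 - 23 = (-72 - 25)*3 - 23 = -97*3 - 23 = -291 - 23 = -314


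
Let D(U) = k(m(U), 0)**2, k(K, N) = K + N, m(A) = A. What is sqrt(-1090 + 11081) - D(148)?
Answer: -21904 + sqrt(9991) ≈ -21804.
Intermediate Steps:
D(U) = U**2 (D(U) = (U + 0)**2 = U**2)
sqrt(-1090 + 11081) - D(148) = sqrt(-1090 + 11081) - 1*148**2 = sqrt(9991) - 1*21904 = sqrt(9991) - 21904 = -21904 + sqrt(9991)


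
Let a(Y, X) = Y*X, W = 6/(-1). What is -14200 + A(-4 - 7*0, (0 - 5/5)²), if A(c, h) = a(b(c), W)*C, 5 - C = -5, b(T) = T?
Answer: -13960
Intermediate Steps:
C = 10 (C = 5 - 1*(-5) = 5 + 5 = 10)
W = -6 (W = 6*(-1) = -6)
a(Y, X) = X*Y
A(c, h) = -60*c (A(c, h) = -6*c*10 = -60*c)
-14200 + A(-4 - 7*0, (0 - 5/5)²) = -14200 - 60*(-4 - 7*0) = -14200 - 60*(-4 + 0) = -14200 - 60*(-4) = -14200 + 240 = -13960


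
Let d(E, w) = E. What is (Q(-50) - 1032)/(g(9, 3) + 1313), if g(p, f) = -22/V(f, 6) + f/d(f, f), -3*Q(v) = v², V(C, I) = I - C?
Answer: -1399/980 ≈ -1.4276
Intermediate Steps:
Q(v) = -v²/3
g(p, f) = 1 - 22/(6 - f) (g(p, f) = -22/(6 - f) + f/f = -22/(6 - f) + 1 = 1 - 22/(6 - f))
(Q(-50) - 1032)/(g(9, 3) + 1313) = (-⅓*(-50)² - 1032)/((16 + 3)/(-6 + 3) + 1313) = (-⅓*2500 - 1032)/(19/(-3) + 1313) = (-2500/3 - 1032)/(-⅓*19 + 1313) = -5596/(3*(-19/3 + 1313)) = -5596/(3*3920/3) = -5596/3*3/3920 = -1399/980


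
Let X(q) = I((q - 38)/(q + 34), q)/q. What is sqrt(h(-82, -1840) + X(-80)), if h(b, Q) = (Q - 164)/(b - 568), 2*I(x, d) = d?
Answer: sqrt(60554)/130 ≈ 1.8929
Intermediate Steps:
I(x, d) = d/2
h(b, Q) = (-164 + Q)/(-568 + b)
X(q) = 1/2 (X(q) = (q/2)/q = 1/2)
sqrt(h(-82, -1840) + X(-80)) = sqrt((-164 - 1840)/(-568 - 82) + 1/2) = sqrt(-2004/(-650) + 1/2) = sqrt(-1/650*(-2004) + 1/2) = sqrt(1002/325 + 1/2) = sqrt(2329/650) = sqrt(60554)/130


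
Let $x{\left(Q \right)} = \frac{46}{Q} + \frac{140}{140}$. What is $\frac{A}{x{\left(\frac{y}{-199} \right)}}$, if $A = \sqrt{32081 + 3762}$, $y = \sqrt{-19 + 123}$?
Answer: $- \frac{4577 \sqrt{931918}}{20948903} - \frac{26 \sqrt{35843}}{20948903} \approx -0.21115$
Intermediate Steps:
$y = 2 \sqrt{26}$ ($y = \sqrt{104} = 2 \sqrt{26} \approx 10.198$)
$A = \sqrt{35843} \approx 189.32$
$x{\left(Q \right)} = 1 + \frac{46}{Q}$ ($x{\left(Q \right)} = \frac{46}{Q} + 140 \cdot \frac{1}{140} = \frac{46}{Q} + 1 = 1 + \frac{46}{Q}$)
$\frac{A}{x{\left(\frac{y}{-199} \right)}} = \frac{\sqrt{35843}}{\frac{1}{2 \sqrt{26} \frac{1}{-199}} \left(46 + \frac{2 \sqrt{26}}{-199}\right)} = \frac{\sqrt{35843}}{\frac{1}{2 \sqrt{26} \left(- \frac{1}{199}\right)} \left(46 + 2 \sqrt{26} \left(- \frac{1}{199}\right)\right)} = \frac{\sqrt{35843}}{\frac{1}{\left(- \frac{2}{199}\right) \sqrt{26}} \left(46 - \frac{2 \sqrt{26}}{199}\right)} = \frac{\sqrt{35843}}{- \frac{199 \sqrt{26}}{52} \left(46 - \frac{2 \sqrt{26}}{199}\right)} = \frac{\sqrt{35843}}{\left(- \frac{199}{52}\right) \sqrt{26} \left(46 - \frac{2 \sqrt{26}}{199}\right)} = \sqrt{35843} \left(- \frac{2 \sqrt{26}}{199 \left(46 - \frac{2 \sqrt{26}}{199}\right)}\right) = - \frac{2 \sqrt{931918}}{199 \left(46 - \frac{2 \sqrt{26}}{199}\right)}$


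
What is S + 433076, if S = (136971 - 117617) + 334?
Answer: 452764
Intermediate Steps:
S = 19688 (S = 19354 + 334 = 19688)
S + 433076 = 19688 + 433076 = 452764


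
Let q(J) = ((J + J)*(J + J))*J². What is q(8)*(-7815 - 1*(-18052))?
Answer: 167723008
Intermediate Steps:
q(J) = 4*J⁴ (q(J) = ((2*J)*(2*J))*J² = (4*J²)*J² = 4*J⁴)
q(8)*(-7815 - 1*(-18052)) = (4*8⁴)*(-7815 - 1*(-18052)) = (4*4096)*(-7815 + 18052) = 16384*10237 = 167723008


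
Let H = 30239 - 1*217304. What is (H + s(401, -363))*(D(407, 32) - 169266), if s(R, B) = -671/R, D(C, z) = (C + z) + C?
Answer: 31505769120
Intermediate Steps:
D(C, z) = z + 2*C
H = -187065 (H = 30239 - 217304 = -187065)
(H + s(401, -363))*(D(407, 32) - 169266) = (-187065 - 671/401)*((32 + 2*407) - 169266) = (-187065 - 671*1/401)*((32 + 814) - 169266) = (-187065 - 671/401)*(846 - 169266) = -75013736/401*(-168420) = 31505769120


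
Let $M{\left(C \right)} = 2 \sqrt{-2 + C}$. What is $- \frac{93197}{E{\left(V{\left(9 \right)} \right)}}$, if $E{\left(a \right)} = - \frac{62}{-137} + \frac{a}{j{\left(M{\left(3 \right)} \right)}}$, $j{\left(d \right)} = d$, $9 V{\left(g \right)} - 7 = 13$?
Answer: $- \frac{114911901}{1928} \approx -59602.0$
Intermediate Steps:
$V{\left(g \right)} = \frac{20}{9}$ ($V{\left(g \right)} = \frac{7}{9} + \frac{1}{9} \cdot 13 = \frac{7}{9} + \frac{13}{9} = \frac{20}{9}$)
$E{\left(a \right)} = \frac{62}{137} + \frac{a}{2}$ ($E{\left(a \right)} = - \frac{62}{-137} + \frac{a}{2 \sqrt{-2 + 3}} = \left(-62\right) \left(- \frac{1}{137}\right) + \frac{a}{2 \sqrt{1}} = \frac{62}{137} + \frac{a}{2 \cdot 1} = \frac{62}{137} + \frac{a}{2}$)
$- \frac{93197}{E{\left(V{\left(9 \right)} \right)}} = - \frac{93197}{\frac{62}{137} + \frac{1}{2} \cdot \frac{20}{9}} = - \frac{93197}{\frac{62}{137} + \frac{10}{9}} = - \frac{93197}{\frac{1928}{1233}} = \left(-93197\right) \frac{1233}{1928} = - \frac{114911901}{1928}$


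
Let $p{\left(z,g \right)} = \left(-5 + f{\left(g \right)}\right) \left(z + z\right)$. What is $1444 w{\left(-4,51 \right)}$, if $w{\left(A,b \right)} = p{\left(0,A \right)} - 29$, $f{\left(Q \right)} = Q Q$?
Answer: $-41876$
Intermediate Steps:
$f{\left(Q \right)} = Q^{2}$
$p{\left(z,g \right)} = 2 z \left(-5 + g^{2}\right)$ ($p{\left(z,g \right)} = \left(-5 + g^{2}\right) \left(z + z\right) = \left(-5 + g^{2}\right) 2 z = 2 z \left(-5 + g^{2}\right)$)
$w{\left(A,b \right)} = -29$ ($w{\left(A,b \right)} = 2 \cdot 0 \left(-5 + A^{2}\right) - 29 = 0 - 29 = -29$)
$1444 w{\left(-4,51 \right)} = 1444 \left(-29\right) = -41876$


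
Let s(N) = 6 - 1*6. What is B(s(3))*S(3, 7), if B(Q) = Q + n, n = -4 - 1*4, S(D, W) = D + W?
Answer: -80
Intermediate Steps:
s(N) = 0 (s(N) = 6 - 6 = 0)
n = -8 (n = -4 - 4 = -8)
B(Q) = -8 + Q (B(Q) = Q - 8 = -8 + Q)
B(s(3))*S(3, 7) = (-8 + 0)*(3 + 7) = -8*10 = -80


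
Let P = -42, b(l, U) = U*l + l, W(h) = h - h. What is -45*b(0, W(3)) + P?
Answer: -42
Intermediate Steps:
W(h) = 0
b(l, U) = l + U*l
-45*b(0, W(3)) + P = -0*(1 + 0) - 42 = -0 - 42 = -45*0 - 42 = 0 - 42 = -42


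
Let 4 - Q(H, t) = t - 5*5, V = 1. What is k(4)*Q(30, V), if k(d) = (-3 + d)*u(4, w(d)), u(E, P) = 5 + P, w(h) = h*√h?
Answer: 364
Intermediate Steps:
Q(H, t) = 29 - t (Q(H, t) = 4 - (t - 5*5) = 4 - (t - 25) = 4 - (-25 + t) = 4 + (25 - t) = 29 - t)
w(h) = h^(3/2)
k(d) = (-3 + d)*(5 + d^(3/2))
k(4)*Q(30, V) = ((-3 + 4)*(5 + 4^(3/2)))*(29 - 1*1) = (1*(5 + 8))*(29 - 1) = (1*13)*28 = 13*28 = 364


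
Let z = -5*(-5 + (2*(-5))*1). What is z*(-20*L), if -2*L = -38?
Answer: -28500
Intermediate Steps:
L = 19 (L = -½*(-38) = 19)
z = 75 (z = -5*(-5 - 10*1) = -5*(-5 - 10) = -5*(-15) = 75)
z*(-20*L) = 75*(-20*19) = 75*(-380) = -28500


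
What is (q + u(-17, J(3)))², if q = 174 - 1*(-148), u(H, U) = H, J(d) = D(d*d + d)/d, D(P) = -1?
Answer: 93025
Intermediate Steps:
J(d) = -1/d
q = 322 (q = 174 + 148 = 322)
(q + u(-17, J(3)))² = (322 - 17)² = 305² = 93025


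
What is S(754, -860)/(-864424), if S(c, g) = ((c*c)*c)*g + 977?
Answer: 368648514063/864424 ≈ 4.2647e+5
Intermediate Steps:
S(c, g) = 977 + g*c³ (S(c, g) = (c²*c)*g + 977 = c³*g + 977 = g*c³ + 977 = 977 + g*c³)
S(754, -860)/(-864424) = (977 - 860*754³)/(-864424) = (977 - 860*428661064)*(-1/864424) = (977 - 368648515040)*(-1/864424) = -368648514063*(-1/864424) = 368648514063/864424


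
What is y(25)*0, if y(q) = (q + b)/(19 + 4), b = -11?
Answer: 0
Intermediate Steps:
y(q) = -11/23 + q/23 (y(q) = (q - 11)/(19 + 4) = (-11 + q)/23 = (-11 + q)*(1/23) = -11/23 + q/23)
y(25)*0 = (-11/23 + (1/23)*25)*0 = (-11/23 + 25/23)*0 = (14/23)*0 = 0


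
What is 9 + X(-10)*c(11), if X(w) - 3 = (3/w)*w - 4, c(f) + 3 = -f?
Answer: -19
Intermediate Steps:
c(f) = -3 - f
X(w) = 2 (X(w) = 3 + ((3/w)*w - 4) = 3 + (3 - 4) = 3 - 1 = 2)
9 + X(-10)*c(11) = 9 + 2*(-3 - 1*11) = 9 + 2*(-3 - 11) = 9 + 2*(-14) = 9 - 28 = -19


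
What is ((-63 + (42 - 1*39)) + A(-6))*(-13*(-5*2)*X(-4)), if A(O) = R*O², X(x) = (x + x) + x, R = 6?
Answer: -243360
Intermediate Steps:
X(x) = 3*x (X(x) = 2*x + x = 3*x)
A(O) = 6*O²
((-63 + (42 - 1*39)) + A(-6))*(-13*(-5*2)*X(-4)) = ((-63 + (42 - 1*39)) + 6*(-6)²)*(-13*(-5*2)*3*(-4)) = ((-63 + (42 - 39)) + 6*36)*(-(-130)*(-12)) = ((-63 + 3) + 216)*(-13*120) = (-60 + 216)*(-1560) = 156*(-1560) = -243360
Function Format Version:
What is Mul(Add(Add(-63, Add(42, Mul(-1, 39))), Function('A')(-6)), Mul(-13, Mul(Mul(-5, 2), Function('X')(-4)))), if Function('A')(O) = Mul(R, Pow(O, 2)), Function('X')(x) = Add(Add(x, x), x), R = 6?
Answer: -243360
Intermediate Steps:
Function('X')(x) = Mul(3, x) (Function('X')(x) = Add(Mul(2, x), x) = Mul(3, x))
Function('A')(O) = Mul(6, Pow(O, 2))
Mul(Add(Add(-63, Add(42, Mul(-1, 39))), Function('A')(-6)), Mul(-13, Mul(Mul(-5, 2), Function('X')(-4)))) = Mul(Add(Add(-63, Add(42, Mul(-1, 39))), Mul(6, Pow(-6, 2))), Mul(-13, Mul(Mul(-5, 2), Mul(3, -4)))) = Mul(Add(Add(-63, Add(42, -39)), Mul(6, 36)), Mul(-13, Mul(-10, -12))) = Mul(Add(Add(-63, 3), 216), Mul(-13, 120)) = Mul(Add(-60, 216), -1560) = Mul(156, -1560) = -243360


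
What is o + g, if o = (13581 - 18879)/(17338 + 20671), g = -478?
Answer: -18173600/38009 ≈ -478.14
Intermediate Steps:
o = -5298/38009 ≈ -0.13939
o + g = -5298/38009 - 478 = -18173600/38009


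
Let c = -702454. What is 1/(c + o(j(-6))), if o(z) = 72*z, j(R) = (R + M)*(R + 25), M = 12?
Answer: -1/694246 ≈ -1.4404e-6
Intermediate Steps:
j(R) = (12 + R)*(25 + R) (j(R) = (R + 12)*(R + 25) = (12 + R)*(25 + R))
1/(c + o(j(-6))) = 1/(-702454 + 72*(300 + (-6)² + 37*(-6))) = 1/(-702454 + 72*(300 + 36 - 222)) = 1/(-702454 + 72*114) = 1/(-702454 + 8208) = 1/(-694246) = -1/694246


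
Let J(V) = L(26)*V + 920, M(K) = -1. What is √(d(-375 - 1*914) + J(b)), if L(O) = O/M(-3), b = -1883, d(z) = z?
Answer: √48589 ≈ 220.43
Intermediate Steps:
L(O) = -O (L(O) = O/(-1) = O*(-1) = -O)
J(V) = 920 - 26*V (J(V) = (-1*26)*V + 920 = -26*V + 920 = 920 - 26*V)
√(d(-375 - 1*914) + J(b)) = √((-375 - 1*914) + (920 - 26*(-1883))) = √((-375 - 914) + (920 + 48958)) = √(-1289 + 49878) = √48589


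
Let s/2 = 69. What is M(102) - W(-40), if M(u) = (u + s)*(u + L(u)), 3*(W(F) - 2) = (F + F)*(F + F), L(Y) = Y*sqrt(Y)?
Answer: 67034/3 + 24480*sqrt(102) ≈ 2.6958e+5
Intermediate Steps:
L(Y) = Y**(3/2)
s = 138 (s = 2*69 = 138)
W(F) = 2 + 4*F**2/3 (W(F) = 2 + ((F + F)*(F + F))/3 = 2 + ((2*F)*(2*F))/3 = 2 + (4*F**2)/3 = 2 + 4*F**2/3)
M(u) = (138 + u)*(u + u**(3/2)) (M(u) = (u + 138)*(u + u**(3/2)) = (138 + u)*(u + u**(3/2)))
M(102) - W(-40) = (102**2 + 102**(5/2) + 138*102 + 138*102**(3/2)) - (2 + (4/3)*(-40)**2) = (10404 + 10404*sqrt(102) + 14076 + 138*(102*sqrt(102))) - (2 + (4/3)*1600) = (10404 + 10404*sqrt(102) + 14076 + 14076*sqrt(102)) - (2 + 6400/3) = (24480 + 24480*sqrt(102)) - 1*6406/3 = (24480 + 24480*sqrt(102)) - 6406/3 = 67034/3 + 24480*sqrt(102)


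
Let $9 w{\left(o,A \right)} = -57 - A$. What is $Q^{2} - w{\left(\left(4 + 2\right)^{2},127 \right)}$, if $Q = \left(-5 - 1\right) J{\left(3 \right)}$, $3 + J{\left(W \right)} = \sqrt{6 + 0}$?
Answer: $\frac{5044}{9} - 216 \sqrt{6} \approx 31.355$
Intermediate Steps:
$J{\left(W \right)} = -3 + \sqrt{6}$ ($J{\left(W \right)} = -3 + \sqrt{6 + 0} = -3 + \sqrt{6}$)
$w{\left(o,A \right)} = - \frac{19}{3} - \frac{A}{9}$ ($w{\left(o,A \right)} = \frac{-57 - A}{9} = - \frac{19}{3} - \frac{A}{9}$)
$Q = 18 - 6 \sqrt{6}$ ($Q = \left(-5 - 1\right) \left(-3 + \sqrt{6}\right) = - 6 \left(-3 + \sqrt{6}\right) = 18 - 6 \sqrt{6} \approx 3.3031$)
$Q^{2} - w{\left(\left(4 + 2\right)^{2},127 \right)} = \left(18 - 6 \sqrt{6}\right)^{2} - \left(- \frac{19}{3} - \frac{127}{9}\right) = \left(18 - 6 \sqrt{6}\right)^{2} - - \frac{184}{9} = \left(18 - 6 \sqrt{6}\right)^{2} + \frac{184}{9} = \frac{184}{9} + \left(18 - 6 \sqrt{6}\right)^{2}$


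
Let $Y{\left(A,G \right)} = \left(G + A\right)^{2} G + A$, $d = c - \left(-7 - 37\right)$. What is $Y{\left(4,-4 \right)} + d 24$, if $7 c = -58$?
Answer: $\frac{6028}{7} \approx 861.14$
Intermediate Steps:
$c = - \frac{58}{7}$ ($c = \frac{1}{7} \left(-58\right) = - \frac{58}{7} \approx -8.2857$)
$d = \frac{250}{7}$ ($d = - \frac{58}{7} - \left(-7 - 37\right) = - \frac{58}{7} - -44 = - \frac{58}{7} + 44 = \frac{250}{7} \approx 35.714$)
$Y{\left(A,G \right)} = A + G \left(A + G\right)^{2}$ ($Y{\left(A,G \right)} = \left(A + G\right)^{2} G + A = G \left(A + G\right)^{2} + A = A + G \left(A + G\right)^{2}$)
$Y{\left(4,-4 \right)} + d 24 = \left(4 - 4 \left(4 - 4\right)^{2}\right) + \frac{250}{7} \cdot 24 = \left(4 - 4 \cdot 0^{2}\right) + \frac{6000}{7} = \left(4 - 0\right) + \frac{6000}{7} = \left(4 + 0\right) + \frac{6000}{7} = 4 + \frac{6000}{7} = \frac{6028}{7}$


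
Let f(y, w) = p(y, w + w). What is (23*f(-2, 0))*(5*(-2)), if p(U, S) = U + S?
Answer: 460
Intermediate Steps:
p(U, S) = S + U
f(y, w) = y + 2*w (f(y, w) = (w + w) + y = 2*w + y = y + 2*w)
(23*f(-2, 0))*(5*(-2)) = (23*(-2 + 2*0))*(5*(-2)) = (23*(-2 + 0))*(-10) = (23*(-2))*(-10) = -46*(-10) = 460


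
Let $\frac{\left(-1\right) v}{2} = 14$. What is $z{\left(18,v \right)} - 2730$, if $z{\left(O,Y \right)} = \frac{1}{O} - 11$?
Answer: $- \frac{49337}{18} \approx -2740.9$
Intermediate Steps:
$v = -28$ ($v = \left(-2\right) 14 = -28$)
$z{\left(O,Y \right)} = -11 + \frac{1}{O}$ ($z{\left(O,Y \right)} = \frac{1}{O} - 11 = -11 + \frac{1}{O}$)
$z{\left(18,v \right)} - 2730 = \left(-11 + \frac{1}{18}\right) - 2730 = - \frac{197}{18} - 2730 = - \frac{49337}{18}$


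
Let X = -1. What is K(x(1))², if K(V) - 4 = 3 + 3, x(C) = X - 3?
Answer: 100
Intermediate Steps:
x(C) = -4 (x(C) = -1 - 3 = -4)
K(V) = 10 (K(V) = 4 + (3 + 3) = 4 + 6 = 10)
K(x(1))² = 10² = 100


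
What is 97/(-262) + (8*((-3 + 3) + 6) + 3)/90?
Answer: 386/1965 ≈ 0.19644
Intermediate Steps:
97/(-262) + (8*((-3 + 3) + 6) + 3)/90 = 97*(-1/262) + (8*(0 + 6) + 3)*(1/90) = -97/262 + (8*6 + 3)*(1/90) = -97/262 + (48 + 3)*(1/90) = -97/262 + 51*(1/90) = -97/262 + 17/30 = 386/1965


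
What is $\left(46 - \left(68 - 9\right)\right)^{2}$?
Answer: $169$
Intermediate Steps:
$\left(46 - \left(68 - 9\right)\right)^{2} = \left(46 - 59\right)^{2} = \left(-13\right)^{2} = 169$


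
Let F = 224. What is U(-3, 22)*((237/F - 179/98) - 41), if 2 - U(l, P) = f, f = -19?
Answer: -196479/224 ≈ -877.14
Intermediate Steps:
U(l, P) = 21 (U(l, P) = 2 - 1*(-19) = 2 + 19 = 21)
U(-3, 22)*((237/F - 179/98) - 41) = 21*((237/224 - 179/98) - 41) = 21*(-1205/1568 - 41) = 21*(-65493/1568) = -196479/224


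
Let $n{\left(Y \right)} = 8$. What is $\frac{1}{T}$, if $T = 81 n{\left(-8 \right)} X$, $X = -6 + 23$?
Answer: $\frac{1}{11016} \approx 9.0777 \cdot 10^{-5}$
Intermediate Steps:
$X = 17$
$T = 11016$ ($T = 81 \cdot 8 \cdot 17 = 648 \cdot 17 = 11016$)
$\frac{1}{T} = \frac{1}{11016}$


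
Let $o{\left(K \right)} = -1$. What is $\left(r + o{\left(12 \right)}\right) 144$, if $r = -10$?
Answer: $-1584$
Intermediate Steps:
$\left(r + o{\left(12 \right)}\right) 144 = \left(-10 - 1\right) 144 = \left(-11\right) 144 = -1584$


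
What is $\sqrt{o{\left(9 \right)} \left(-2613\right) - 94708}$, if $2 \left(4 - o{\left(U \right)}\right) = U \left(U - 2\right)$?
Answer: $\frac{i \sqrt{91402}}{2} \approx 151.16 i$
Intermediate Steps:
$o{\left(U \right)} = 4 - \frac{U \left(-2 + U\right)}{2}$ ($o{\left(U \right)} = 4 - \frac{U \left(U - 2\right)}{2} = 4 - \frac{U \left(-2 + U\right)}{2}$)
$\sqrt{o{\left(9 \right)} \left(-2613\right) - 94708} = \sqrt{\left(4 + 9 - \frac{9^{2}}{2}\right) \left(-2613\right) - 94708} = \sqrt{\left(4 + 9 - \frac{81}{2}\right) \left(-2613\right) - 94708} = \sqrt{\left(- \frac{55}{2}\right) \left(-2613\right) - 94708} = \sqrt{\frac{143715}{2} - 94708} = \sqrt{- \frac{45701}{2}} = \frac{i \sqrt{91402}}{2}$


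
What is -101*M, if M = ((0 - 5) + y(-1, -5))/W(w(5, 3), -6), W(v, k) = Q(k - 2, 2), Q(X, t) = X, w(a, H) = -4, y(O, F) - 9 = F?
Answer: -101/8 ≈ -12.625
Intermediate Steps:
y(O, F) = 9 + F
W(v, k) = -2 + k (W(v, k) = k - 2 = -2 + k)
M = ⅛ (M = ((0 - 5) + (9 - 5))/(-2 - 6) = (-5 + 4)/(-8) = -1*(-⅛) = ⅛ ≈ 0.12500)
-101*M = -101*⅛ = -101/8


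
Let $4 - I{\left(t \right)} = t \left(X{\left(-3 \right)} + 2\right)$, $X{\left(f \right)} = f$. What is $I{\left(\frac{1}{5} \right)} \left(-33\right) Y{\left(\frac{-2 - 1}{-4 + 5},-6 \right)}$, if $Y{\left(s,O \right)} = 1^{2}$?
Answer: $- \frac{693}{5} \approx -138.6$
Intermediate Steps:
$I{\left(t \right)} = 4 + t$ ($I{\left(t \right)} = 4 - t \left(-3 + 2\right) = 4 - t \left(-1\right) = 4 - - t = 4 + t$)
$Y{\left(s,O \right)} = 1$
$I{\left(\frac{1}{5} \right)} \left(-33\right) Y{\left(\frac{-2 - 1}{-4 + 5},-6 \right)} = \left(4 + \frac{1}{5}\right) \left(-33\right) 1 = \frac{21}{5} \left(-33\right) 1 = \left(- \frac{693}{5}\right) 1 = - \frac{693}{5}$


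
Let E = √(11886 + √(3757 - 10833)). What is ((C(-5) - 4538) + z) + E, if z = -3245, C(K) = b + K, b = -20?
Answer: -7808 + √(11886 + 2*I*√1769) ≈ -7699.0 + 0.38578*I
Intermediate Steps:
C(K) = -20 + K
E = √(11886 + 2*I*√1769) (E = √(11886 + √(-7076)) = √(11886 + 2*I*√1769) ≈ 109.02 + 0.3858*I)
((C(-5) - 4538) + z) + E = (((-20 - 5) - 4538) - 3245) + √(11886 + 2*I*√1769) = ((-25 - 4538) - 3245) + √(11886 + 2*I*√1769) = (-4563 - 3245) + √(11886 + 2*I*√1769) = -7808 + √(11886 + 2*I*√1769)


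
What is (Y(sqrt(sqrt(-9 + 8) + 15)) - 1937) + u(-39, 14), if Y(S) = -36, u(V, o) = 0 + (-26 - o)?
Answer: -2013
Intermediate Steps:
u(V, o) = -26 - o
(Y(sqrt(sqrt(-9 + 8) + 15)) - 1937) + u(-39, 14) = (-36 - 1937) + (-26 - 1*14) = -1973 + (-26 - 14) = -1973 - 40 = -2013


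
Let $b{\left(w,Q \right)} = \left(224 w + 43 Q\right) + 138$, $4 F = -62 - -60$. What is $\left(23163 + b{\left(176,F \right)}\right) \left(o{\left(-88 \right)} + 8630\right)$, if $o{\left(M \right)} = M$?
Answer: $535613297$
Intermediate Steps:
$F = - \frac{1}{2}$ ($F = \frac{-62 - -60}{4} = \frac{-62 + 60}{4} = \frac{1}{4} \left(-2\right) = - \frac{1}{2} \approx -0.5$)
$b{\left(w,Q \right)} = 138 + 43 Q + 224 w$ ($b{\left(w,Q \right)} = \left(43 Q + 224 w\right) + 138 = 138 + 43 Q + 224 w$)
$\left(23163 + b{\left(176,F \right)}\right) \left(o{\left(-88 \right)} + 8630\right) = \left(23163 + \left(138 + 43 \left(- \frac{1}{2}\right) + 224 \cdot 176\right)\right) \left(-88 + 8630\right) = \left(23163 + \left(138 - \frac{43}{2} + 39424\right)\right) 8542 = \left(23163 + \frac{79081}{2}\right) 8542 = \frac{125407}{2} \cdot 8542 = 535613297$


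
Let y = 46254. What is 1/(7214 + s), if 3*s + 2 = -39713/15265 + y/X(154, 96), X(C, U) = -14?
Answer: 320565/1959030554 ≈ 0.00016363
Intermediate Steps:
s = -353525356/320565 (s = -⅔ + (-39713/15265 + 46254/(-14))/3 = -⅔ + (-39713*1/15265 + 46254*(-1/14))/3 = -⅔ + (-39713/15265 - 23127/7)/3 = -⅔ + (⅓)*(-353311646/106855) = -⅔ - 353311646/320565 = -353525356/320565 ≈ -1102.8)
1/(7214 + s) = 1/(7214 - 353525356/320565) = 1/(1959030554/320565) = 320565/1959030554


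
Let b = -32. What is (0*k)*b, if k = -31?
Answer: 0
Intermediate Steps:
(0*k)*b = (0*(-31))*(-32) = 0*(-32) = 0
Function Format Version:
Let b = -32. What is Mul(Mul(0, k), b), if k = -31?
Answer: 0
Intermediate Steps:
Mul(Mul(0, k), b) = Mul(Mul(0, -31), -32) = Mul(0, -32) = 0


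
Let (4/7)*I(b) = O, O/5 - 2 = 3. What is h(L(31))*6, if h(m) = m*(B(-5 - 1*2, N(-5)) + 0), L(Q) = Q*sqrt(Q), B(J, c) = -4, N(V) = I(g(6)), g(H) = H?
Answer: -744*sqrt(31) ≈ -4142.4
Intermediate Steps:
O = 25 (O = 10 + 5*3 = 10 + 15 = 25)
I(b) = 175/4 (I(b) = (7/4)*25 = 175/4)
N(V) = 175/4
L(Q) = Q**(3/2)
h(m) = -4*m (h(m) = m*(-4 + 0) = m*(-4) = -4*m)
h(L(31))*6 = -124*sqrt(31)*6 = -744*sqrt(31)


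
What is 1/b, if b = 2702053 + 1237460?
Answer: 1/3939513 ≈ 2.5384e-7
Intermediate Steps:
b = 3939513
1/b = 1/3939513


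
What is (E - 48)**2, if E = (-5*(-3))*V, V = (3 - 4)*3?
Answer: 8649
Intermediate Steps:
V = -3 (V = -1*3 = -3)
E = -45 (E = -5*(-3)*(-3) = 15*(-3) = -45)
(E - 48)**2 = (-45 - 48)**2 = (-93)**2 = 8649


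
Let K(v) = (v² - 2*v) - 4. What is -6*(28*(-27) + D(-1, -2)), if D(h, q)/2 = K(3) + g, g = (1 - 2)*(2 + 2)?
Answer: 4596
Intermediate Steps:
K(v) = -4 + v² - 2*v
g = -4 (g = -1*4 = -4)
D(h, q) = -10 (D(h, q) = 2*((-4 + 3² - 2*3) - 4) = 2*((-4 + 9 - 6) - 4) = 2*(-1 - 4) = 2*(-5) = -10)
-6*(28*(-27) + D(-1, -2)) = -6*(28*(-27) - 10) = -6*(-756 - 10) = -6*(-766) = 4596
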